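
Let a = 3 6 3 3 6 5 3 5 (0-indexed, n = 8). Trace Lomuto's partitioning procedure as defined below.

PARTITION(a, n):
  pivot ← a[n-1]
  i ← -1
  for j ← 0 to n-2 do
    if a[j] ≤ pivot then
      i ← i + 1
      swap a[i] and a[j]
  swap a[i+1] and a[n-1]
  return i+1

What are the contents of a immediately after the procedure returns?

3 3 3 5 3 5 6 6

pivot=5, i=-1
j=0: 3≤5, i=0, swap(0,0) ⇒ 3 6 3 3 6 5 3 5
j=1: 6>5, skip
j=2: 3≤5, i=1, swap(1,2) ⇒ 3 3 6 3 6 5 3 5
j=3: 3≤5, i=2, swap(2,3) ⇒ 3 3 3 6 6 5 3 5
j=4: 6>5, skip
j=5: 5≤5, i=3, swap(3,5) ⇒ 3 3 3 5 6 6 3 5
j=6: 3≤5, i=4, swap(4,6) ⇒ 3 3 3 5 3 6 6 5
swap(5,7) ⇒ 3 3 3 5 3 5 6 6; return 5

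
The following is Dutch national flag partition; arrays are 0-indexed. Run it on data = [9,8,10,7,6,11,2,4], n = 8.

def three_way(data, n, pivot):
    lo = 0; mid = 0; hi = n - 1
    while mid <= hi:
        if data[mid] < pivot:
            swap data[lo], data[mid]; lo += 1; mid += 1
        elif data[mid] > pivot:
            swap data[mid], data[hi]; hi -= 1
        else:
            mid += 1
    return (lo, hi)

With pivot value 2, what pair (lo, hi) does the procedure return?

lo=0 mid=0 hi=7
9>2: swap(0,7), hi=6 ⇒ [4,8,10,7,6,11,2,9]
4>2: swap(0,6), hi=5 ⇒ [2,8,10,7,6,11,4,9]
2=2: mid=1
8>2: swap(1,5), hi=4 ⇒ [2,11,10,7,6,8,4,9]
11>2: swap(1,4), hi=3 ⇒ [2,6,10,7,11,8,4,9]
6>2: swap(1,3), hi=2 ⇒ [2,7,10,6,11,8,4,9]
7>2: swap(1,2), hi=1 ⇒ [2,10,7,6,11,8,4,9]
10>2: swap(1,1), hi=0 ⇒ [2,10,7,6,11,8,4,9]
done. lo=0 hi=0; data=[2,10,7,6,11,8,4,9]

(0, 0)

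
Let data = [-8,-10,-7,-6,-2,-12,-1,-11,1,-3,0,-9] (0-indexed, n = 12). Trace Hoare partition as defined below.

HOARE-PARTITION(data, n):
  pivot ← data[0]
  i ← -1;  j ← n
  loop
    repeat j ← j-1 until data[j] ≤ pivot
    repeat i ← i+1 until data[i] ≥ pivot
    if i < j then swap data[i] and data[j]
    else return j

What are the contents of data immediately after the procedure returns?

pivot = data[0] = -8; i = -1, j = 12
j→11 (data[11]=-9≤-8), i→0 (data[0]=-8≥-8); i<j, swap → [-9,-10,-7,-6,-2,-12,-1,-11,1,-3,0,-8]
j→7 (data[7]=-11≤-8), i→2 (data[2]=-7≥-8); i<j, swap → [-9,-10,-11,-6,-2,-12,-1,-7,1,-3,0,-8]
j→5 (data[5]=-12≤-8), i→3 (data[3]=-6≥-8); i<j, swap → [-9,-10,-11,-12,-2,-6,-1,-7,1,-3,0,-8]
j→3, i→4; i≥j, return j=3. data = [-9,-10,-11,-12,-2,-6,-1,-7,1,-3,0,-8]

[-9,-10,-11,-12,-2,-6,-1,-7,1,-3,0,-8]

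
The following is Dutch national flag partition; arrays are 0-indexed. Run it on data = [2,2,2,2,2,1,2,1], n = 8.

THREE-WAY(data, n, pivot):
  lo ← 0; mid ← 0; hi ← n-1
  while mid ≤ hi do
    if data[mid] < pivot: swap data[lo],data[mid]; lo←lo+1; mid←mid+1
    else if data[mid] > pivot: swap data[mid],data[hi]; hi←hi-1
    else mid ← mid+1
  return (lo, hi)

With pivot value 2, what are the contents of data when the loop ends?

pivot = 2; lo=0, mid=0, hi=7
data[mid]=2=2: mid=1
data[mid]=2=2: mid=2
data[mid]=2=2: mid=3
data[mid]=2=2: mid=4
data[mid]=2=2: mid=5
data[mid]=1<2: swap data[0],data[5]; lo=1,mid=6 → [1,2,2,2,2,2,2,1]
data[mid]=2=2: mid=7
data[mid]=1<2: swap data[1],data[7]; lo=2,mid=8 → [1,1,2,2,2,2,2,2]
end: lo=2, hi=7; data = [1,1,2,2,2,2,2,2]

[1,1,2,2,2,2,2,2]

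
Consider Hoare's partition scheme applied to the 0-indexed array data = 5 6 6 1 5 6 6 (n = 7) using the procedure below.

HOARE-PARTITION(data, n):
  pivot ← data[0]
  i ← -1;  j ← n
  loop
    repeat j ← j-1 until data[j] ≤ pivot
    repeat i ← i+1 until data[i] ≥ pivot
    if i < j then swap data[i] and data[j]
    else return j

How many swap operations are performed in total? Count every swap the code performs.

2

pivot = data[0] = 5; i = -1, j = 7
j→4 (data[4]=5≤5), i→0 (data[0]=5≥5); i<j, swap → 5 6 6 1 5 6 6
j→3 (data[3]=1≤5), i→1 (data[1]=6≥5); i<j, swap → 5 1 6 6 5 6 6
j→1, i→2; i≥j, return j=1. data = 5 1 6 6 5 6 6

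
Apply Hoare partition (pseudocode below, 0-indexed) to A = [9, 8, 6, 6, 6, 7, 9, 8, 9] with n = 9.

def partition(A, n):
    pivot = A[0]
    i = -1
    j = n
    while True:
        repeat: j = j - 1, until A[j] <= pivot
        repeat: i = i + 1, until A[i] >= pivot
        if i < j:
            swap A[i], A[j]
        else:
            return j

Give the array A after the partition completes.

pivot=9
j stops at 8 (9), i stops at 0 (9); swap ⇒ [9, 8, 6, 6, 6, 7, 9, 8, 9]
j stops at 7 (8), i stops at 6 (9); swap ⇒ [9, 8, 6, 6, 6, 7, 8, 9, 9]
j stops at 6, i stops at 7; i≥j ⇒ return 6. A=[9, 8, 6, 6, 6, 7, 8, 9, 9]

[9, 8, 6, 6, 6, 7, 8, 9, 9]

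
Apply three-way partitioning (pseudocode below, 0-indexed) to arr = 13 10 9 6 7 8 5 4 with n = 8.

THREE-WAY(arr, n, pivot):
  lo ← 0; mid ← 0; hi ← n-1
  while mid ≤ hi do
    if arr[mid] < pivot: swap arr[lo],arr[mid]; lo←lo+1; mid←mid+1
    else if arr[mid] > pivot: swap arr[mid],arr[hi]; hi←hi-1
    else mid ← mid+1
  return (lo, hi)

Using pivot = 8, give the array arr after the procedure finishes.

4 5 6 7 8 9 10 13

lo=0 mid=0 hi=7
13>8: swap(0,7), hi=6 ⇒ 4 10 9 6 7 8 5 13
4<8: swap(0,0), lo=1 mid=1 ⇒ 4 10 9 6 7 8 5 13
10>8: swap(1,6), hi=5 ⇒ 4 5 9 6 7 8 10 13
5<8: swap(1,1), lo=2 mid=2 ⇒ 4 5 9 6 7 8 10 13
9>8: swap(2,5), hi=4 ⇒ 4 5 8 6 7 9 10 13
8=8: mid=3
6<8: swap(2,3), lo=3 mid=4 ⇒ 4 5 6 8 7 9 10 13
7<8: swap(3,4), lo=4 mid=5 ⇒ 4 5 6 7 8 9 10 13
done. lo=4 hi=4; arr=4 5 6 7 8 9 10 13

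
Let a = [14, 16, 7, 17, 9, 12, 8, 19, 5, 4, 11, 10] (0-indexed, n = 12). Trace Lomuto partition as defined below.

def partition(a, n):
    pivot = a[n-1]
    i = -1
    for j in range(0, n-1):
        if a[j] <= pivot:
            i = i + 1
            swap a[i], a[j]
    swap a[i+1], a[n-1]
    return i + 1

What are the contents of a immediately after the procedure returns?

pivot=10, i=-1
j=0: 14>10, skip
j=1: 16>10, skip
j=2: 7≤10, i=0, swap(0,2) ⇒ [7, 16, 14, 17, 9, 12, 8, 19, 5, 4, 11, 10]
j=3: 17>10, skip
j=4: 9≤10, i=1, swap(1,4) ⇒ [7, 9, 14, 17, 16, 12, 8, 19, 5, 4, 11, 10]
j=5: 12>10, skip
j=6: 8≤10, i=2, swap(2,6) ⇒ [7, 9, 8, 17, 16, 12, 14, 19, 5, 4, 11, 10]
j=7: 19>10, skip
j=8: 5≤10, i=3, swap(3,8) ⇒ [7, 9, 8, 5, 16, 12, 14, 19, 17, 4, 11, 10]
j=9: 4≤10, i=4, swap(4,9) ⇒ [7, 9, 8, 5, 4, 12, 14, 19, 17, 16, 11, 10]
j=10: 11>10, skip
swap(5,11) ⇒ [7, 9, 8, 5, 4, 10, 14, 19, 17, 16, 11, 12]; return 5

[7, 9, 8, 5, 4, 10, 14, 19, 17, 16, 11, 12]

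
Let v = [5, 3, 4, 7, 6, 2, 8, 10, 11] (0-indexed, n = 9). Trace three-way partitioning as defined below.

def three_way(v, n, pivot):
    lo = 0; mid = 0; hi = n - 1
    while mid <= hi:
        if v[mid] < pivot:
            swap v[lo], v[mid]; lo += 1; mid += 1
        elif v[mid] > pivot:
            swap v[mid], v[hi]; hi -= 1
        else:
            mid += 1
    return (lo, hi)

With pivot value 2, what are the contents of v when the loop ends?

[2, 4, 7, 6, 3, 8, 10, 11, 5]

pivot = 2; lo=0, mid=0, hi=8
v[mid]=5>2: swap v[0],v[8]; hi=7 → [11, 3, 4, 7, 6, 2, 8, 10, 5]
v[mid]=11>2: swap v[0],v[7]; hi=6 → [10, 3, 4, 7, 6, 2, 8, 11, 5]
v[mid]=10>2: swap v[0],v[6]; hi=5 → [8, 3, 4, 7, 6, 2, 10, 11, 5]
v[mid]=8>2: swap v[0],v[5]; hi=4 → [2, 3, 4, 7, 6, 8, 10, 11, 5]
v[mid]=2=2: mid=1
v[mid]=3>2: swap v[1],v[4]; hi=3 → [2, 6, 4, 7, 3, 8, 10, 11, 5]
v[mid]=6>2: swap v[1],v[3]; hi=2 → [2, 7, 4, 6, 3, 8, 10, 11, 5]
v[mid]=7>2: swap v[1],v[2]; hi=1 → [2, 4, 7, 6, 3, 8, 10, 11, 5]
v[mid]=4>2: swap v[1],v[1]; hi=0 → [2, 4, 7, 6, 3, 8, 10, 11, 5]
end: lo=0, hi=0; v = [2, 4, 7, 6, 3, 8, 10, 11, 5]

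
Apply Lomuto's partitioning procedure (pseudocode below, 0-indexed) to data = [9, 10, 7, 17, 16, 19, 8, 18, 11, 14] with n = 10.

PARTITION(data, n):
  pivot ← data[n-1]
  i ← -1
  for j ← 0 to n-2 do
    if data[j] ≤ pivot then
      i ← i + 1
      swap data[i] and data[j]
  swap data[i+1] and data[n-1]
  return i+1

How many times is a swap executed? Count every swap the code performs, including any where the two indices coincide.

pivot = data[9] = 14; i = -1
j=0: data[0]=9 ≤ 14 → i=0, swap data[0],data[0] (no change) → [9, 10, 7, 17, 16, 19, 8, 18, 11, 14]
j=1: data[1]=10 ≤ 14 → i=1, swap data[1],data[1] (no change) → [9, 10, 7, 17, 16, 19, 8, 18, 11, 14]
j=2: data[2]=7 ≤ 14 → i=2, swap data[2],data[2] (no change) → [9, 10, 7, 17, 16, 19, 8, 18, 11, 14]
j=3: data[3]=17 > 14 → no swap
j=4: data[4]=16 > 14 → no swap
j=5: data[5]=19 > 14 → no swap
j=6: data[6]=8 ≤ 14 → i=3, swap data[3],data[6] → [9, 10, 7, 8, 16, 19, 17, 18, 11, 14]
j=7: data[7]=18 > 14 → no swap
j=8: data[8]=11 ≤ 14 → i=4, swap data[4],data[8] → [9, 10, 7, 8, 11, 19, 17, 18, 16, 14]
final swap data[5],data[9] → [9, 10, 7, 8, 11, 14, 17, 18, 16, 19]; return 5

6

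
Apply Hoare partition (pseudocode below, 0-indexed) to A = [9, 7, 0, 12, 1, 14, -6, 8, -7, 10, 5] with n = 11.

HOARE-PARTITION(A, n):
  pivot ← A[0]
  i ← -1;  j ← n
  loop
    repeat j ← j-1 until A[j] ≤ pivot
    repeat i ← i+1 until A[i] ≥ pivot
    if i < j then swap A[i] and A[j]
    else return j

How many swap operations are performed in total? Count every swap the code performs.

pivot=9
j stops at 10 (5), i stops at 0 (9); swap ⇒ [5, 7, 0, 12, 1, 14, -6, 8, -7, 10, 9]
j stops at 8 (-7), i stops at 3 (12); swap ⇒ [5, 7, 0, -7, 1, 14, -6, 8, 12, 10, 9]
j stops at 7 (8), i stops at 5 (14); swap ⇒ [5, 7, 0, -7, 1, 8, -6, 14, 12, 10, 9]
j stops at 6, i stops at 7; i≥j ⇒ return 6. A=[5, 7, 0, -7, 1, 8, -6, 14, 12, 10, 9]

3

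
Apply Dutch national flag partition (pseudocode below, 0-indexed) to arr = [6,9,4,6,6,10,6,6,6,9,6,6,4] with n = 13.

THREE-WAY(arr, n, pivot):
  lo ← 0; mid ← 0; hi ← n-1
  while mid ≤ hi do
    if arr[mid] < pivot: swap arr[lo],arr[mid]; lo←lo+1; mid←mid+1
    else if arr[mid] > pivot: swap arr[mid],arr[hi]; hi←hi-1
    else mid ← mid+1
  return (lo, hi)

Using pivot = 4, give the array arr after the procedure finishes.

[4,4,6,6,10,6,6,6,9,6,6,9,6]

pivot = 4; lo=0, mid=0, hi=12
arr[mid]=6>4: swap arr[0],arr[12]; hi=11 → [4,9,4,6,6,10,6,6,6,9,6,6,6]
arr[mid]=4=4: mid=1
arr[mid]=9>4: swap arr[1],arr[11]; hi=10 → [4,6,4,6,6,10,6,6,6,9,6,9,6]
arr[mid]=6>4: swap arr[1],arr[10]; hi=9 → [4,6,4,6,6,10,6,6,6,9,6,9,6]
arr[mid]=6>4: swap arr[1],arr[9]; hi=8 → [4,9,4,6,6,10,6,6,6,6,6,9,6]
arr[mid]=9>4: swap arr[1],arr[8]; hi=7 → [4,6,4,6,6,10,6,6,9,6,6,9,6]
arr[mid]=6>4: swap arr[1],arr[7]; hi=6 → [4,6,4,6,6,10,6,6,9,6,6,9,6]
arr[mid]=6>4: swap arr[1],arr[6]; hi=5 → [4,6,4,6,6,10,6,6,9,6,6,9,6]
arr[mid]=6>4: swap arr[1],arr[5]; hi=4 → [4,10,4,6,6,6,6,6,9,6,6,9,6]
arr[mid]=10>4: swap arr[1],arr[4]; hi=3 → [4,6,4,6,10,6,6,6,9,6,6,9,6]
arr[mid]=6>4: swap arr[1],arr[3]; hi=2 → [4,6,4,6,10,6,6,6,9,6,6,9,6]
arr[mid]=6>4: swap arr[1],arr[2]; hi=1 → [4,4,6,6,10,6,6,6,9,6,6,9,6]
arr[mid]=4=4: mid=2
end: lo=0, hi=1; arr = [4,4,6,6,10,6,6,6,9,6,6,9,6]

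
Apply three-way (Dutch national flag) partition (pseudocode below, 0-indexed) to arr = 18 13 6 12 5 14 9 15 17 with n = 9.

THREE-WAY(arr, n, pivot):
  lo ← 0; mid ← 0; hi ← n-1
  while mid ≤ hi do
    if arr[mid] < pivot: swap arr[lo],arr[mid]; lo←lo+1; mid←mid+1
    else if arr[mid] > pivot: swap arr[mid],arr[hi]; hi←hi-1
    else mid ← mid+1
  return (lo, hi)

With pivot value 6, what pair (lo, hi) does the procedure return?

lo=0 mid=0 hi=8
18>6: swap(0,8), hi=7 ⇒ 17 13 6 12 5 14 9 15 18
17>6: swap(0,7), hi=6 ⇒ 15 13 6 12 5 14 9 17 18
15>6: swap(0,6), hi=5 ⇒ 9 13 6 12 5 14 15 17 18
9>6: swap(0,5), hi=4 ⇒ 14 13 6 12 5 9 15 17 18
14>6: swap(0,4), hi=3 ⇒ 5 13 6 12 14 9 15 17 18
5<6: swap(0,0), lo=1 mid=1 ⇒ 5 13 6 12 14 9 15 17 18
13>6: swap(1,3), hi=2 ⇒ 5 12 6 13 14 9 15 17 18
12>6: swap(1,2), hi=1 ⇒ 5 6 12 13 14 9 15 17 18
6=6: mid=2
done. lo=1 hi=1; arr=5 6 12 13 14 9 15 17 18

(1, 1)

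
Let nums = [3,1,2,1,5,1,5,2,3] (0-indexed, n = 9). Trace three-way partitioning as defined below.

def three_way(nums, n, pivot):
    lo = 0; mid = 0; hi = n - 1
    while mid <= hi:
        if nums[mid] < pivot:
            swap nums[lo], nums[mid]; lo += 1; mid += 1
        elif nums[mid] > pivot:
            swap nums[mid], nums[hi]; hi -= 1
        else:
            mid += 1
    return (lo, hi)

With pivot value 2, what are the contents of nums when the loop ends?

pivot = 2; lo=0, mid=0, hi=8
nums[mid]=3>2: swap nums[0],nums[8]; hi=7 → [3,1,2,1,5,1,5,2,3]
nums[mid]=3>2: swap nums[0],nums[7]; hi=6 → [2,1,2,1,5,1,5,3,3]
nums[mid]=2=2: mid=1
nums[mid]=1<2: swap nums[0],nums[1]; lo=1,mid=2 → [1,2,2,1,5,1,5,3,3]
nums[mid]=2=2: mid=3
nums[mid]=1<2: swap nums[1],nums[3]; lo=2,mid=4 → [1,1,2,2,5,1,5,3,3]
nums[mid]=5>2: swap nums[4],nums[6]; hi=5 → [1,1,2,2,5,1,5,3,3]
nums[mid]=5>2: swap nums[4],nums[5]; hi=4 → [1,1,2,2,1,5,5,3,3]
nums[mid]=1<2: swap nums[2],nums[4]; lo=3,mid=5 → [1,1,1,2,2,5,5,3,3]
end: lo=3, hi=4; nums = [1,1,1,2,2,5,5,3,3]

[1,1,1,2,2,5,5,3,3]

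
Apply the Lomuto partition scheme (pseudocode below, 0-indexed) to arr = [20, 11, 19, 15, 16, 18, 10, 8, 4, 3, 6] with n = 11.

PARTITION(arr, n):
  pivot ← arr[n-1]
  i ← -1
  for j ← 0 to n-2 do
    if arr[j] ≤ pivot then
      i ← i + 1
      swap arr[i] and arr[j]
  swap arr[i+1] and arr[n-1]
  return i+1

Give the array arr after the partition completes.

[4, 3, 6, 15, 16, 18, 10, 8, 20, 11, 19]

pivot = arr[10] = 6; i = -1
j=0: arr[0]=20 > 6 → no swap
j=1: arr[1]=11 > 6 → no swap
j=2: arr[2]=19 > 6 → no swap
j=3: arr[3]=15 > 6 → no swap
j=4: arr[4]=16 > 6 → no swap
j=5: arr[5]=18 > 6 → no swap
j=6: arr[6]=10 > 6 → no swap
j=7: arr[7]=8 > 6 → no swap
j=8: arr[8]=4 ≤ 6 → i=0, swap arr[0],arr[8] → [4, 11, 19, 15, 16, 18, 10, 8, 20, 3, 6]
j=9: arr[9]=3 ≤ 6 → i=1, swap arr[1],arr[9] → [4, 3, 19, 15, 16, 18, 10, 8, 20, 11, 6]
final swap arr[2],arr[10] → [4, 3, 6, 15, 16, 18, 10, 8, 20, 11, 19]; return 2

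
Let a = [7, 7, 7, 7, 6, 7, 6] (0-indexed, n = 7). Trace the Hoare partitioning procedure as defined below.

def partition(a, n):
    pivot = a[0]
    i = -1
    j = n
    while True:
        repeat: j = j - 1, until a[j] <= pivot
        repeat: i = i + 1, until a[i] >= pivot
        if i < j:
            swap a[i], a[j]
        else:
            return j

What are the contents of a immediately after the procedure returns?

[6, 7, 6, 7, 7, 7, 7]

pivot=7
j stops at 6 (6), i stops at 0 (7); swap ⇒ [6, 7, 7, 7, 6, 7, 7]
j stops at 5 (7), i stops at 1 (7); swap ⇒ [6, 7, 7, 7, 6, 7, 7]
j stops at 4 (6), i stops at 2 (7); swap ⇒ [6, 7, 6, 7, 7, 7, 7]
j stops at 3, i stops at 3; i≥j ⇒ return 3. a=[6, 7, 6, 7, 7, 7, 7]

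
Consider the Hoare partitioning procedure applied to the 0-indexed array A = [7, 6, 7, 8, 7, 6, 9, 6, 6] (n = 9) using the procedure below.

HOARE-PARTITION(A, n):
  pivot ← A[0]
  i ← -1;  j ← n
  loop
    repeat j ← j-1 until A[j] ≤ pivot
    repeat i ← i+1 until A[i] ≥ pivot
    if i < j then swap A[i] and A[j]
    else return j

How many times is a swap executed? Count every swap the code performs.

pivot = A[0] = 7; i = -1, j = 9
j→8 (A[8]=6≤7), i→0 (A[0]=7≥7); i<j, swap → [6, 6, 7, 8, 7, 6, 9, 6, 7]
j→7 (A[7]=6≤7), i→2 (A[2]=7≥7); i<j, swap → [6, 6, 6, 8, 7, 6, 9, 7, 7]
j→5 (A[5]=6≤7), i→3 (A[3]=8≥7); i<j, swap → [6, 6, 6, 6, 7, 8, 9, 7, 7]
j→4, i→4; i≥j, return j=4. A = [6, 6, 6, 6, 7, 8, 9, 7, 7]

3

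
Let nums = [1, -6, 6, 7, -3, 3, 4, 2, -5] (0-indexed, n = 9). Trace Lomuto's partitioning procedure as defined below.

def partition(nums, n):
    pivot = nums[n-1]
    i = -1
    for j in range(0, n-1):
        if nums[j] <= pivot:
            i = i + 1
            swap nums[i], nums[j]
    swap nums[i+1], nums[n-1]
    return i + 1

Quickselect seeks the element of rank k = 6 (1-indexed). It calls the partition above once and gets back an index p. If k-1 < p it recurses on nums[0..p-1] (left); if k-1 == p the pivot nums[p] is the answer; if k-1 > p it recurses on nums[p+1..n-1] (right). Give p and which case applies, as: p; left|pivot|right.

pivot = nums[8] = -5; i = -1
j=0: nums[0]=1 > -5 → no swap
j=1: nums[1]=-6 ≤ -5 → i=0, swap nums[0],nums[1] → [-6, 1, 6, 7, -3, 3, 4, 2, -5]
j=2: nums[2]=6 > -5 → no swap
j=3: nums[3]=7 > -5 → no swap
j=4: nums[4]=-3 > -5 → no swap
j=5: nums[5]=3 > -5 → no swap
j=6: nums[6]=4 > -5 → no swap
j=7: nums[7]=2 > -5 → no swap
final swap nums[1],nums[8] → [-6, -5, 6, 7, -3, 3, 4, 2, 1]; return 1
p = 1; k-1 = 5 > 1 ⇒ right

1; right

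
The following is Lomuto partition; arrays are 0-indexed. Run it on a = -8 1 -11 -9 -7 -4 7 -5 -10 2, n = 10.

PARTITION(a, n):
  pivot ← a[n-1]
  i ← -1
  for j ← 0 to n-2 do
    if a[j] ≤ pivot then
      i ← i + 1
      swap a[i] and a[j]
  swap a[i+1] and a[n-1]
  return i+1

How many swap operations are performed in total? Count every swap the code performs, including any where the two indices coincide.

9

pivot = a[9] = 2; i = -1
j=0: a[0]=-8 ≤ 2 → i=0, swap a[0],a[0] (no change) → -8 1 -11 -9 -7 -4 7 -5 -10 2
j=1: a[1]=1 ≤ 2 → i=1, swap a[1],a[1] (no change) → -8 1 -11 -9 -7 -4 7 -5 -10 2
j=2: a[2]=-11 ≤ 2 → i=2, swap a[2],a[2] (no change) → -8 1 -11 -9 -7 -4 7 -5 -10 2
j=3: a[3]=-9 ≤ 2 → i=3, swap a[3],a[3] (no change) → -8 1 -11 -9 -7 -4 7 -5 -10 2
j=4: a[4]=-7 ≤ 2 → i=4, swap a[4],a[4] (no change) → -8 1 -11 -9 -7 -4 7 -5 -10 2
j=5: a[5]=-4 ≤ 2 → i=5, swap a[5],a[5] (no change) → -8 1 -11 -9 -7 -4 7 -5 -10 2
j=6: a[6]=7 > 2 → no swap
j=7: a[7]=-5 ≤ 2 → i=6, swap a[6],a[7] → -8 1 -11 -9 -7 -4 -5 7 -10 2
j=8: a[8]=-10 ≤ 2 → i=7, swap a[7],a[8] → -8 1 -11 -9 -7 -4 -5 -10 7 2
final swap a[8],a[9] → -8 1 -11 -9 -7 -4 -5 -10 2 7; return 8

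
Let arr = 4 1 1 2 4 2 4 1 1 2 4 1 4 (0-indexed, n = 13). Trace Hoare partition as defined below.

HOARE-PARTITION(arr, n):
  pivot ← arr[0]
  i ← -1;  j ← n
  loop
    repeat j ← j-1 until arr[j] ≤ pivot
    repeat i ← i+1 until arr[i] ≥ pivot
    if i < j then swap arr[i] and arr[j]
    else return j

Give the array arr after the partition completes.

pivot = arr[0] = 4; i = -1, j = 13
j→12 (arr[12]=4≤4), i→0 (arr[0]=4≥4); i<j, swap → 4 1 1 2 4 2 4 1 1 2 4 1 4
j→11 (arr[11]=1≤4), i→4 (arr[4]=4≥4); i<j, swap → 4 1 1 2 1 2 4 1 1 2 4 4 4
j→10 (arr[10]=4≤4), i→6 (arr[6]=4≥4); i<j, swap → 4 1 1 2 1 2 4 1 1 2 4 4 4
j→9, i→10; i≥j, return j=9. arr = 4 1 1 2 1 2 4 1 1 2 4 4 4

4 1 1 2 1 2 4 1 1 2 4 4 4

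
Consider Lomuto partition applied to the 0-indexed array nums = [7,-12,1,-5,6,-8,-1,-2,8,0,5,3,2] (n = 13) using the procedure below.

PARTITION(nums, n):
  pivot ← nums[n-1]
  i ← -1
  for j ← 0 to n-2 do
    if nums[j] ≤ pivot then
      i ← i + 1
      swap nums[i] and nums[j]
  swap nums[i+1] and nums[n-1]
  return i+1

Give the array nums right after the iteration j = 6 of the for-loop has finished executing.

pivot = nums[12] = 2; i = -1
j=0: nums[0]=7 > 2 → no swap
j=1: nums[1]=-12 ≤ 2 → i=0, swap nums[0],nums[1] → [-12,7,1,-5,6,-8,-1,-2,8,0,5,3,2]
j=2: nums[2]=1 ≤ 2 → i=1, swap nums[1],nums[2] → [-12,1,7,-5,6,-8,-1,-2,8,0,5,3,2]
j=3: nums[3]=-5 ≤ 2 → i=2, swap nums[2],nums[3] → [-12,1,-5,7,6,-8,-1,-2,8,0,5,3,2]
j=4: nums[4]=6 > 2 → no swap
j=5: nums[5]=-8 ≤ 2 → i=3, swap nums[3],nums[5] → [-12,1,-5,-8,6,7,-1,-2,8,0,5,3,2]
j=6: nums[6]=-1 ≤ 2 → i=4, swap nums[4],nums[6] → [-12,1,-5,-8,-1,7,6,-2,8,0,5,3,2]
(after j=6) nums = [-12,1,-5,-8,-1,7,6,-2,8,0,5,3,2]

[-12,1,-5,-8,-1,7,6,-2,8,0,5,3,2]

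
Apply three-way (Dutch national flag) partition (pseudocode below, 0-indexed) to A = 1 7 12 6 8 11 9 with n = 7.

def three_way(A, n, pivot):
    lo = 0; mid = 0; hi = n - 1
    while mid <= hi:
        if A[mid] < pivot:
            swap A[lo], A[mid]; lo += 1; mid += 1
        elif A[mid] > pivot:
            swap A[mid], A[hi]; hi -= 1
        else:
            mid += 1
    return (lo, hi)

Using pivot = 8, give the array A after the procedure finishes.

1 7 6 8 11 9 12

lo=0 mid=0 hi=6
1<8: swap(0,0), lo=1 mid=1 ⇒ 1 7 12 6 8 11 9
7<8: swap(1,1), lo=2 mid=2 ⇒ 1 7 12 6 8 11 9
12>8: swap(2,6), hi=5 ⇒ 1 7 9 6 8 11 12
9>8: swap(2,5), hi=4 ⇒ 1 7 11 6 8 9 12
11>8: swap(2,4), hi=3 ⇒ 1 7 8 6 11 9 12
8=8: mid=3
6<8: swap(2,3), lo=3 mid=4 ⇒ 1 7 6 8 11 9 12
done. lo=3 hi=3; A=1 7 6 8 11 9 12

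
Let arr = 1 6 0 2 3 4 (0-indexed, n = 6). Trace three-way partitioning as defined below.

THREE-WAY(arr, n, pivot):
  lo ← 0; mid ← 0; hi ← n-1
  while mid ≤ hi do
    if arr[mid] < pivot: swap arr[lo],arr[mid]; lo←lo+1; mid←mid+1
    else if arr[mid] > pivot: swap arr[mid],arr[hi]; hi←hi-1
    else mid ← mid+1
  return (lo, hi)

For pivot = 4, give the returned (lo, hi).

(4, 4)

pivot = 4; lo=0, mid=0, hi=5
arr[mid]=1<4: swap arr[0],arr[0]; lo=1,mid=1 → 1 6 0 2 3 4
arr[mid]=6>4: swap arr[1],arr[5]; hi=4 → 1 4 0 2 3 6
arr[mid]=4=4: mid=2
arr[mid]=0<4: swap arr[1],arr[2]; lo=2,mid=3 → 1 0 4 2 3 6
arr[mid]=2<4: swap arr[2],arr[3]; lo=3,mid=4 → 1 0 2 4 3 6
arr[mid]=3<4: swap arr[3],arr[4]; lo=4,mid=5 → 1 0 2 3 4 6
end: lo=4, hi=4; arr = 1 0 2 3 4 6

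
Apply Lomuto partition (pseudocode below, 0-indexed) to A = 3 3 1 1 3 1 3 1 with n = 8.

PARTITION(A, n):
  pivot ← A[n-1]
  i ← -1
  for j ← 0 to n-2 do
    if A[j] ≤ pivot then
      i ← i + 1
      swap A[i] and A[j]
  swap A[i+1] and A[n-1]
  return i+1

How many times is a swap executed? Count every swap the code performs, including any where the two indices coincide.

pivot = A[7] = 1; i = -1
j=0: A[0]=3 > 1 → no swap
j=1: A[1]=3 > 1 → no swap
j=2: A[2]=1 ≤ 1 → i=0, swap A[0],A[2] → 1 3 3 1 3 1 3 1
j=3: A[3]=1 ≤ 1 → i=1, swap A[1],A[3] → 1 1 3 3 3 1 3 1
j=4: A[4]=3 > 1 → no swap
j=5: A[5]=1 ≤ 1 → i=2, swap A[2],A[5] → 1 1 1 3 3 3 3 1
j=6: A[6]=3 > 1 → no swap
final swap A[3],A[7] → 1 1 1 1 3 3 3 3; return 3

4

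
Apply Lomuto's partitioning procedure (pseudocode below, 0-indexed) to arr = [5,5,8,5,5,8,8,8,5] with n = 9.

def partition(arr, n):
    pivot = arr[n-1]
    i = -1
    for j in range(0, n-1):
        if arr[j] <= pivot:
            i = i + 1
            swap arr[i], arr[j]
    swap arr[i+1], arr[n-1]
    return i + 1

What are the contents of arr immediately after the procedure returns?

[5,5,5,5,5,8,8,8,8]

pivot=5, i=-1
j=0: 5≤5, i=0, swap(0,0) ⇒ [5,5,8,5,5,8,8,8,5]
j=1: 5≤5, i=1, swap(1,1) ⇒ [5,5,8,5,5,8,8,8,5]
j=2: 8>5, skip
j=3: 5≤5, i=2, swap(2,3) ⇒ [5,5,5,8,5,8,8,8,5]
j=4: 5≤5, i=3, swap(3,4) ⇒ [5,5,5,5,8,8,8,8,5]
j=5: 8>5, skip
j=6: 8>5, skip
j=7: 8>5, skip
swap(4,8) ⇒ [5,5,5,5,5,8,8,8,8]; return 4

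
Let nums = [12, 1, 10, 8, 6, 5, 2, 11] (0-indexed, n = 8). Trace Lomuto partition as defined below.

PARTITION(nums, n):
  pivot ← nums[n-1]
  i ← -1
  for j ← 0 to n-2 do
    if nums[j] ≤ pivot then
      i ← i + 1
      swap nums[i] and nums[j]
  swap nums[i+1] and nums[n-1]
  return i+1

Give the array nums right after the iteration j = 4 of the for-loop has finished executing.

pivot=11, i=-1
j=0: 12>11, skip
j=1: 1≤11, i=0, swap(0,1) ⇒ [1, 12, 10, 8, 6, 5, 2, 11]
j=2: 10≤11, i=1, swap(1,2) ⇒ [1, 10, 12, 8, 6, 5, 2, 11]
j=3: 8≤11, i=2, swap(2,3) ⇒ [1, 10, 8, 12, 6, 5, 2, 11]
j=4: 6≤11, i=3, swap(3,4) ⇒ [1, 10, 8, 6, 12, 5, 2, 11]
(after j=4) nums = [1, 10, 8, 6, 12, 5, 2, 11]

[1, 10, 8, 6, 12, 5, 2, 11]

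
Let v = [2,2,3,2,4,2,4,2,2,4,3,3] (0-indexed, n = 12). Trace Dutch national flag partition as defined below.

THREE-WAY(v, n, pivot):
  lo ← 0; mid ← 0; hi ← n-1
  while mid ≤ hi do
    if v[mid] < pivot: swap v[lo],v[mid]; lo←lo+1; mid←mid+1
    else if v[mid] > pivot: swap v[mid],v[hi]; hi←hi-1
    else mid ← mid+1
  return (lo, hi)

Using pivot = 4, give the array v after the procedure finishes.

[2,2,3,2,2,2,2,3,3,4,4,4]

pivot = 4; lo=0, mid=0, hi=11
v[mid]=2<4: swap v[0],v[0]; lo=1,mid=1 → [2,2,3,2,4,2,4,2,2,4,3,3]
v[mid]=2<4: swap v[1],v[1]; lo=2,mid=2 → [2,2,3,2,4,2,4,2,2,4,3,3]
v[mid]=3<4: swap v[2],v[2]; lo=3,mid=3 → [2,2,3,2,4,2,4,2,2,4,3,3]
v[mid]=2<4: swap v[3],v[3]; lo=4,mid=4 → [2,2,3,2,4,2,4,2,2,4,3,3]
v[mid]=4=4: mid=5
v[mid]=2<4: swap v[4],v[5]; lo=5,mid=6 → [2,2,3,2,2,4,4,2,2,4,3,3]
v[mid]=4=4: mid=7
v[mid]=2<4: swap v[5],v[7]; lo=6,mid=8 → [2,2,3,2,2,2,4,4,2,4,3,3]
v[mid]=2<4: swap v[6],v[8]; lo=7,mid=9 → [2,2,3,2,2,2,2,4,4,4,3,3]
v[mid]=4=4: mid=10
v[mid]=3<4: swap v[7],v[10]; lo=8,mid=11 → [2,2,3,2,2,2,2,3,4,4,4,3]
v[mid]=3<4: swap v[8],v[11]; lo=9,mid=12 → [2,2,3,2,2,2,2,3,3,4,4,4]
end: lo=9, hi=11; v = [2,2,3,2,2,2,2,3,3,4,4,4]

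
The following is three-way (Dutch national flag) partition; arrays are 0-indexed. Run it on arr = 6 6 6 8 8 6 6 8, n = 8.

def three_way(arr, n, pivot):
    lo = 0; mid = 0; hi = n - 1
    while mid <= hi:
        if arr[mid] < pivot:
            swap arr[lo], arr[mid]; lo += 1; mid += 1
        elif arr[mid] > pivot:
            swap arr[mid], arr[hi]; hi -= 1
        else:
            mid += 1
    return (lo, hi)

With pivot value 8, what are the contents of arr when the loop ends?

6 6 6 6 6 8 8 8

pivot = 8; lo=0, mid=0, hi=7
arr[mid]=6<8: swap arr[0],arr[0]; lo=1,mid=1 → 6 6 6 8 8 6 6 8
arr[mid]=6<8: swap arr[1],arr[1]; lo=2,mid=2 → 6 6 6 8 8 6 6 8
arr[mid]=6<8: swap arr[2],arr[2]; lo=3,mid=3 → 6 6 6 8 8 6 6 8
arr[mid]=8=8: mid=4
arr[mid]=8=8: mid=5
arr[mid]=6<8: swap arr[3],arr[5]; lo=4,mid=6 → 6 6 6 6 8 8 6 8
arr[mid]=6<8: swap arr[4],arr[6]; lo=5,mid=7 → 6 6 6 6 6 8 8 8
arr[mid]=8=8: mid=8
end: lo=5, hi=7; arr = 6 6 6 6 6 8 8 8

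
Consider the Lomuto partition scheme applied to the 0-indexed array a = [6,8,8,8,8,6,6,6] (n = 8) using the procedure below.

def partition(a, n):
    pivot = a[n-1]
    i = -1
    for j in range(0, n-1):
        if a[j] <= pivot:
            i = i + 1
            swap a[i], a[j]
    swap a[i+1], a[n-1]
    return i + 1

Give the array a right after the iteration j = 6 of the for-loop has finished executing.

[6,6,6,8,8,8,8,6]

pivot=6, i=-1
j=0: 6≤6, i=0, swap(0,0) ⇒ [6,8,8,8,8,6,6,6]
j=1: 8>6, skip
j=2: 8>6, skip
j=3: 8>6, skip
j=4: 8>6, skip
j=5: 6≤6, i=1, swap(1,5) ⇒ [6,6,8,8,8,8,6,6]
j=6: 6≤6, i=2, swap(2,6) ⇒ [6,6,6,8,8,8,8,6]
(after j=6) a = [6,6,6,8,8,8,8,6]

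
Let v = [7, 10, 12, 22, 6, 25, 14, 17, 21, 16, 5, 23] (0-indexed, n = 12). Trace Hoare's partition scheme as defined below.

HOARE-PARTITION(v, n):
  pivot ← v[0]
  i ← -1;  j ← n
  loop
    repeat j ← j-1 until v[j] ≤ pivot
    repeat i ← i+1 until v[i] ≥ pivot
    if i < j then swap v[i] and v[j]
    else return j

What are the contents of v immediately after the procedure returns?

[5, 6, 12, 22, 10, 25, 14, 17, 21, 16, 7, 23]

pivot=7
j stops at 10 (5), i stops at 0 (7); swap ⇒ [5, 10, 12, 22, 6, 25, 14, 17, 21, 16, 7, 23]
j stops at 4 (6), i stops at 1 (10); swap ⇒ [5, 6, 12, 22, 10, 25, 14, 17, 21, 16, 7, 23]
j stops at 1, i stops at 2; i≥j ⇒ return 1. v=[5, 6, 12, 22, 10, 25, 14, 17, 21, 16, 7, 23]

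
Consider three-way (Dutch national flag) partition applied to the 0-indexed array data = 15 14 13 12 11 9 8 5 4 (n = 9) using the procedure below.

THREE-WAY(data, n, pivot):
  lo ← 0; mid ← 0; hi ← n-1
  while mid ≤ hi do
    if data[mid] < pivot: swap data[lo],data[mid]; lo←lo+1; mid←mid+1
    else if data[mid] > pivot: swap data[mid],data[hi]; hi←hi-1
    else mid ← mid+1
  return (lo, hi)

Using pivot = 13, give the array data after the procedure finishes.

4 5 12 11 9 8 13 14 15

pivot = 13; lo=0, mid=0, hi=8
data[mid]=15>13: swap data[0],data[8]; hi=7 → 4 14 13 12 11 9 8 5 15
data[mid]=4<13: swap data[0],data[0]; lo=1,mid=1 → 4 14 13 12 11 9 8 5 15
data[mid]=14>13: swap data[1],data[7]; hi=6 → 4 5 13 12 11 9 8 14 15
data[mid]=5<13: swap data[1],data[1]; lo=2,mid=2 → 4 5 13 12 11 9 8 14 15
data[mid]=13=13: mid=3
data[mid]=12<13: swap data[2],data[3]; lo=3,mid=4 → 4 5 12 13 11 9 8 14 15
data[mid]=11<13: swap data[3],data[4]; lo=4,mid=5 → 4 5 12 11 13 9 8 14 15
data[mid]=9<13: swap data[4],data[5]; lo=5,mid=6 → 4 5 12 11 9 13 8 14 15
data[mid]=8<13: swap data[5],data[6]; lo=6,mid=7 → 4 5 12 11 9 8 13 14 15
end: lo=6, hi=6; data = 4 5 12 11 9 8 13 14 15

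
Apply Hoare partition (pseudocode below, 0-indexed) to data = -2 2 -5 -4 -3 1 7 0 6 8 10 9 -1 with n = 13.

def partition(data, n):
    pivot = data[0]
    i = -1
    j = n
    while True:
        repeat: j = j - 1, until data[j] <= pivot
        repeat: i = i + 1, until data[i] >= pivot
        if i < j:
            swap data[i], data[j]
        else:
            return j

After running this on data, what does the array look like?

-3 -4 -5 2 -2 1 7 0 6 8 10 9 -1

pivot = data[0] = -2; i = -1, j = 13
j→4 (data[4]=-3≤-2), i→0 (data[0]=-2≥-2); i<j, swap → -3 2 -5 -4 -2 1 7 0 6 8 10 9 -1
j→3 (data[3]=-4≤-2), i→1 (data[1]=2≥-2); i<j, swap → -3 -4 -5 2 -2 1 7 0 6 8 10 9 -1
j→2, i→3; i≥j, return j=2. data = -3 -4 -5 2 -2 1 7 0 6 8 10 9 -1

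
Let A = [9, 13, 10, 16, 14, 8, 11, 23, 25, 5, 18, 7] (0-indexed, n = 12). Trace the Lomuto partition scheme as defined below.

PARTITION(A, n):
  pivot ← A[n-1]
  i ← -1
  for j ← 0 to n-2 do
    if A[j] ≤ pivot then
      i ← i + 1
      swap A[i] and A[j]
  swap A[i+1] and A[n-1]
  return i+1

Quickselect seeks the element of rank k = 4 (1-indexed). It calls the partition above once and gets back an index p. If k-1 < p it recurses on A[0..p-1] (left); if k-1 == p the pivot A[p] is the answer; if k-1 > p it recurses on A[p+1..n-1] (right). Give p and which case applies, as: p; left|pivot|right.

pivot = A[11] = 7; i = -1
j=0: A[0]=9 > 7 → no swap
j=1: A[1]=13 > 7 → no swap
j=2: A[2]=10 > 7 → no swap
j=3: A[3]=16 > 7 → no swap
j=4: A[4]=14 > 7 → no swap
j=5: A[5]=8 > 7 → no swap
j=6: A[6]=11 > 7 → no swap
j=7: A[7]=23 > 7 → no swap
j=8: A[8]=25 > 7 → no swap
j=9: A[9]=5 ≤ 7 → i=0, swap A[0],A[9] → [5, 13, 10, 16, 14, 8, 11, 23, 25, 9, 18, 7]
j=10: A[10]=18 > 7 → no swap
final swap A[1],A[11] → [5, 7, 10, 16, 14, 8, 11, 23, 25, 9, 18, 13]; return 1
p = 1; k-1 = 3 > 1 ⇒ right

1; right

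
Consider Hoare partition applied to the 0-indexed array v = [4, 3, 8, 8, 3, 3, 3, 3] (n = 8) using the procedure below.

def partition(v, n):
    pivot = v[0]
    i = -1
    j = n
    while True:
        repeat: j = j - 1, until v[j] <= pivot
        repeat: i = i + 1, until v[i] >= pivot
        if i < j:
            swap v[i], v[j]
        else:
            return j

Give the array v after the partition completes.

[3, 3, 3, 3, 3, 8, 8, 4]

pivot = v[0] = 4; i = -1, j = 8
j→7 (v[7]=3≤4), i→0 (v[0]=4≥4); i<j, swap → [3, 3, 8, 8, 3, 3, 3, 4]
j→6 (v[6]=3≤4), i→2 (v[2]=8≥4); i<j, swap → [3, 3, 3, 8, 3, 3, 8, 4]
j→5 (v[5]=3≤4), i→3 (v[3]=8≥4); i<j, swap → [3, 3, 3, 3, 3, 8, 8, 4]
j→4, i→5; i≥j, return j=4. v = [3, 3, 3, 3, 3, 8, 8, 4]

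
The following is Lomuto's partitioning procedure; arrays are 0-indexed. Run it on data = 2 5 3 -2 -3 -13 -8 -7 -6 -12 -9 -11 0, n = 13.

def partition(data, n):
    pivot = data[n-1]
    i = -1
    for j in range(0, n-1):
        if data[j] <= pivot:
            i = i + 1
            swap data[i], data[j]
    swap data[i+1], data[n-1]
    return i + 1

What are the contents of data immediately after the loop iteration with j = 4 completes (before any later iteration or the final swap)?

pivot=0, i=-1
j=0: 2>0, skip
j=1: 5>0, skip
j=2: 3>0, skip
j=3: -2≤0, i=0, swap(0,3) ⇒ -2 5 3 2 -3 -13 -8 -7 -6 -12 -9 -11 0
j=4: -3≤0, i=1, swap(1,4) ⇒ -2 -3 3 2 5 -13 -8 -7 -6 -12 -9 -11 0
(after j=4) data = -2 -3 3 2 5 -13 -8 -7 -6 -12 -9 -11 0

-2 -3 3 2 5 -13 -8 -7 -6 -12 -9 -11 0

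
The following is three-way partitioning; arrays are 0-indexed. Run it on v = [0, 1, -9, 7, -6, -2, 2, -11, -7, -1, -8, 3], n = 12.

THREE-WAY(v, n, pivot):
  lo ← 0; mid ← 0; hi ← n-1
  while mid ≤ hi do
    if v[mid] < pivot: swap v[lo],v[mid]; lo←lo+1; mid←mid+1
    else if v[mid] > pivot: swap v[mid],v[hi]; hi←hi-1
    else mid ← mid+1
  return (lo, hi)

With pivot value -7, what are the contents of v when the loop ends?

pivot = -7; lo=0, mid=0, hi=11
v[mid]=0>-7: swap v[0],v[11]; hi=10 → [3, 1, -9, 7, -6, -2, 2, -11, -7, -1, -8, 0]
v[mid]=3>-7: swap v[0],v[10]; hi=9 → [-8, 1, -9, 7, -6, -2, 2, -11, -7, -1, 3, 0]
v[mid]=-8<-7: swap v[0],v[0]; lo=1,mid=1 → [-8, 1, -9, 7, -6, -2, 2, -11, -7, -1, 3, 0]
v[mid]=1>-7: swap v[1],v[9]; hi=8 → [-8, -1, -9, 7, -6, -2, 2, -11, -7, 1, 3, 0]
v[mid]=-1>-7: swap v[1],v[8]; hi=7 → [-8, -7, -9, 7, -6, -2, 2, -11, -1, 1, 3, 0]
v[mid]=-7=-7: mid=2
v[mid]=-9<-7: swap v[1],v[2]; lo=2,mid=3 → [-8, -9, -7, 7, -6, -2, 2, -11, -1, 1, 3, 0]
v[mid]=7>-7: swap v[3],v[7]; hi=6 → [-8, -9, -7, -11, -6, -2, 2, 7, -1, 1, 3, 0]
v[mid]=-11<-7: swap v[2],v[3]; lo=3,mid=4 → [-8, -9, -11, -7, -6, -2, 2, 7, -1, 1, 3, 0]
v[mid]=-6>-7: swap v[4],v[6]; hi=5 → [-8, -9, -11, -7, 2, -2, -6, 7, -1, 1, 3, 0]
v[mid]=2>-7: swap v[4],v[5]; hi=4 → [-8, -9, -11, -7, -2, 2, -6, 7, -1, 1, 3, 0]
v[mid]=-2>-7: swap v[4],v[4]; hi=3 → [-8, -9, -11, -7, -2, 2, -6, 7, -1, 1, 3, 0]
end: lo=3, hi=3; v = [-8, -9, -11, -7, -2, 2, -6, 7, -1, 1, 3, 0]

[-8, -9, -11, -7, -2, 2, -6, 7, -1, 1, 3, 0]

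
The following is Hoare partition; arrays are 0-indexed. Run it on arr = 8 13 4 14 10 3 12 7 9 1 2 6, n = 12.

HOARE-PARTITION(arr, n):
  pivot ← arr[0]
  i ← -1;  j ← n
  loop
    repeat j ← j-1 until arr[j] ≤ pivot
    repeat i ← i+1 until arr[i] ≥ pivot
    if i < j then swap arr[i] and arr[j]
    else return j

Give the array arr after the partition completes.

6 2 4 1 7 3 12 10 9 14 13 8

pivot=8
j stops at 11 (6), i stops at 0 (8); swap ⇒ 6 13 4 14 10 3 12 7 9 1 2 8
j stops at 10 (2), i stops at 1 (13); swap ⇒ 6 2 4 14 10 3 12 7 9 1 13 8
j stops at 9 (1), i stops at 3 (14); swap ⇒ 6 2 4 1 10 3 12 7 9 14 13 8
j stops at 7 (7), i stops at 4 (10); swap ⇒ 6 2 4 1 7 3 12 10 9 14 13 8
j stops at 5, i stops at 6; i≥j ⇒ return 5. arr=6 2 4 1 7 3 12 10 9 14 13 8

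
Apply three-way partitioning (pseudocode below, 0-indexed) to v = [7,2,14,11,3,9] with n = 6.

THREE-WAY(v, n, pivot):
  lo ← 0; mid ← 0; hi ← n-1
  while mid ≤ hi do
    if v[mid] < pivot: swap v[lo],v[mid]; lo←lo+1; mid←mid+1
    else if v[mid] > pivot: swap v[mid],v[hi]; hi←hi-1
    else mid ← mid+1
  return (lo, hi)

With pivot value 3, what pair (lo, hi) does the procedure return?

(1, 1)

pivot = 3; lo=0, mid=0, hi=5
v[mid]=7>3: swap v[0],v[5]; hi=4 → [9,2,14,11,3,7]
v[mid]=9>3: swap v[0],v[4]; hi=3 → [3,2,14,11,9,7]
v[mid]=3=3: mid=1
v[mid]=2<3: swap v[0],v[1]; lo=1,mid=2 → [2,3,14,11,9,7]
v[mid]=14>3: swap v[2],v[3]; hi=2 → [2,3,11,14,9,7]
v[mid]=11>3: swap v[2],v[2]; hi=1 → [2,3,11,14,9,7]
end: lo=1, hi=1; v = [2,3,11,14,9,7]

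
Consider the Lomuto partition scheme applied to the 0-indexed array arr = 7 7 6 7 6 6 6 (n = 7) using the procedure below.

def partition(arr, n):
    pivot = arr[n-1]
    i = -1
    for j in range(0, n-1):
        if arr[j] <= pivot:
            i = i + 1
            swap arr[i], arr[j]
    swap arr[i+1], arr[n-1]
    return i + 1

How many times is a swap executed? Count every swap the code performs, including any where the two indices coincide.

4

pivot = arr[6] = 6; i = -1
j=0: arr[0]=7 > 6 → no swap
j=1: arr[1]=7 > 6 → no swap
j=2: arr[2]=6 ≤ 6 → i=0, swap arr[0],arr[2] → 6 7 7 7 6 6 6
j=3: arr[3]=7 > 6 → no swap
j=4: arr[4]=6 ≤ 6 → i=1, swap arr[1],arr[4] → 6 6 7 7 7 6 6
j=5: arr[5]=6 ≤ 6 → i=2, swap arr[2],arr[5] → 6 6 6 7 7 7 6
final swap arr[3],arr[6] → 6 6 6 6 7 7 7; return 3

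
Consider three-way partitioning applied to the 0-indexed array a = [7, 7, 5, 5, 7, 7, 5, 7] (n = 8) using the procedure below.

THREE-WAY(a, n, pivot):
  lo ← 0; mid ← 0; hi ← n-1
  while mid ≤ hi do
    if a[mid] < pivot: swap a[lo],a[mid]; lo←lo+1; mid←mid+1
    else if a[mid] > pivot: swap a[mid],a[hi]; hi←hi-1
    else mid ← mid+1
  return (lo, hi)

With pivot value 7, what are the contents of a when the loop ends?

[5, 5, 5, 7, 7, 7, 7, 7]

pivot = 7; lo=0, mid=0, hi=7
a[mid]=7=7: mid=1
a[mid]=7=7: mid=2
a[mid]=5<7: swap a[0],a[2]; lo=1,mid=3 → [5, 7, 7, 5, 7, 7, 5, 7]
a[mid]=5<7: swap a[1],a[3]; lo=2,mid=4 → [5, 5, 7, 7, 7, 7, 5, 7]
a[mid]=7=7: mid=5
a[mid]=7=7: mid=6
a[mid]=5<7: swap a[2],a[6]; lo=3,mid=7 → [5, 5, 5, 7, 7, 7, 7, 7]
a[mid]=7=7: mid=8
end: lo=3, hi=7; a = [5, 5, 5, 7, 7, 7, 7, 7]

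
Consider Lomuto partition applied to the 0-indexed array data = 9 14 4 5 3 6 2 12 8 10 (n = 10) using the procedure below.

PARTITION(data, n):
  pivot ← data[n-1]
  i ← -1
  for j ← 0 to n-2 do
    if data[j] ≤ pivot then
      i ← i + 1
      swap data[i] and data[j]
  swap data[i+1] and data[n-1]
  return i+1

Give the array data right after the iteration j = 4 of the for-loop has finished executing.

9 4 5 3 14 6 2 12 8 10

pivot = data[9] = 10; i = -1
j=0: data[0]=9 ≤ 10 → i=0, swap data[0],data[0] (no change) → 9 14 4 5 3 6 2 12 8 10
j=1: data[1]=14 > 10 → no swap
j=2: data[2]=4 ≤ 10 → i=1, swap data[1],data[2] → 9 4 14 5 3 6 2 12 8 10
j=3: data[3]=5 ≤ 10 → i=2, swap data[2],data[3] → 9 4 5 14 3 6 2 12 8 10
j=4: data[4]=3 ≤ 10 → i=3, swap data[3],data[4] → 9 4 5 3 14 6 2 12 8 10
(after j=4) data = 9 4 5 3 14 6 2 12 8 10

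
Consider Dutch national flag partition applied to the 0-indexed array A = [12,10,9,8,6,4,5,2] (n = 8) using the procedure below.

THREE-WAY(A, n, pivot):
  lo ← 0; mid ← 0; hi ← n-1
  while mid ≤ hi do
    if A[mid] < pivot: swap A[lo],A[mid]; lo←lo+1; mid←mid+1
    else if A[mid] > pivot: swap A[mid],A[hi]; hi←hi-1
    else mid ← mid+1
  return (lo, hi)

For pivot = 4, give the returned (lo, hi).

pivot = 4; lo=0, mid=0, hi=7
A[mid]=12>4: swap A[0],A[7]; hi=6 → [2,10,9,8,6,4,5,12]
A[mid]=2<4: swap A[0],A[0]; lo=1,mid=1 → [2,10,9,8,6,4,5,12]
A[mid]=10>4: swap A[1],A[6]; hi=5 → [2,5,9,8,6,4,10,12]
A[mid]=5>4: swap A[1],A[5]; hi=4 → [2,4,9,8,6,5,10,12]
A[mid]=4=4: mid=2
A[mid]=9>4: swap A[2],A[4]; hi=3 → [2,4,6,8,9,5,10,12]
A[mid]=6>4: swap A[2],A[3]; hi=2 → [2,4,8,6,9,5,10,12]
A[mid]=8>4: swap A[2],A[2]; hi=1 → [2,4,8,6,9,5,10,12]
end: lo=1, hi=1; A = [2,4,8,6,9,5,10,12]

(1, 1)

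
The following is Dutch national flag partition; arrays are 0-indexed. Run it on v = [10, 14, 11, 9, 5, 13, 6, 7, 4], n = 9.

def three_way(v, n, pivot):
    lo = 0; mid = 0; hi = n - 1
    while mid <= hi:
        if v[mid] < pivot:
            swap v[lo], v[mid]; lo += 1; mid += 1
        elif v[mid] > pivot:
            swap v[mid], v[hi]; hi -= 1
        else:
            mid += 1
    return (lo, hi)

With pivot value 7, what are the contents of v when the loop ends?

lo=0 mid=0 hi=8
10>7: swap(0,8), hi=7 ⇒ [4, 14, 11, 9, 5, 13, 6, 7, 10]
4<7: swap(0,0), lo=1 mid=1 ⇒ [4, 14, 11, 9, 5, 13, 6, 7, 10]
14>7: swap(1,7), hi=6 ⇒ [4, 7, 11, 9, 5, 13, 6, 14, 10]
7=7: mid=2
11>7: swap(2,6), hi=5 ⇒ [4, 7, 6, 9, 5, 13, 11, 14, 10]
6<7: swap(1,2), lo=2 mid=3 ⇒ [4, 6, 7, 9, 5, 13, 11, 14, 10]
9>7: swap(3,5), hi=4 ⇒ [4, 6, 7, 13, 5, 9, 11, 14, 10]
13>7: swap(3,4), hi=3 ⇒ [4, 6, 7, 5, 13, 9, 11, 14, 10]
5<7: swap(2,3), lo=3 mid=4 ⇒ [4, 6, 5, 7, 13, 9, 11, 14, 10]
done. lo=3 hi=3; v=[4, 6, 5, 7, 13, 9, 11, 14, 10]

[4, 6, 5, 7, 13, 9, 11, 14, 10]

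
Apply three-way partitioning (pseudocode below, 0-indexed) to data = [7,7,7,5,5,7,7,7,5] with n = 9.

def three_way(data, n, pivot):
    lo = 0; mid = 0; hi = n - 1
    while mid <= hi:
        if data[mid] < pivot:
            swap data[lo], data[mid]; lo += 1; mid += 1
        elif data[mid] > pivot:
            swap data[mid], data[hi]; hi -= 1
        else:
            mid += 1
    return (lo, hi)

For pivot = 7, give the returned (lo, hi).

pivot = 7; lo=0, mid=0, hi=8
data[mid]=7=7: mid=1
data[mid]=7=7: mid=2
data[mid]=7=7: mid=3
data[mid]=5<7: swap data[0],data[3]; lo=1,mid=4 → [5,7,7,7,5,7,7,7,5]
data[mid]=5<7: swap data[1],data[4]; lo=2,mid=5 → [5,5,7,7,7,7,7,7,5]
data[mid]=7=7: mid=6
data[mid]=7=7: mid=7
data[mid]=7=7: mid=8
data[mid]=5<7: swap data[2],data[8]; lo=3,mid=9 → [5,5,5,7,7,7,7,7,7]
end: lo=3, hi=8; data = [5,5,5,7,7,7,7,7,7]

(3, 8)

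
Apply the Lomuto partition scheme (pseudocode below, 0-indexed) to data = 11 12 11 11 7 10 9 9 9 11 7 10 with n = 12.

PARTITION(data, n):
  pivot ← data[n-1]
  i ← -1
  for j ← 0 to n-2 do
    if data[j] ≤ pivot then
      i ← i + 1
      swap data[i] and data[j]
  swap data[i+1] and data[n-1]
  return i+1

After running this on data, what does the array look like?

pivot=10, i=-1
j=0: 11>10, skip
j=1: 12>10, skip
j=2: 11>10, skip
j=3: 11>10, skip
j=4: 7≤10, i=0, swap(0,4) ⇒ 7 12 11 11 11 10 9 9 9 11 7 10
j=5: 10≤10, i=1, swap(1,5) ⇒ 7 10 11 11 11 12 9 9 9 11 7 10
j=6: 9≤10, i=2, swap(2,6) ⇒ 7 10 9 11 11 12 11 9 9 11 7 10
j=7: 9≤10, i=3, swap(3,7) ⇒ 7 10 9 9 11 12 11 11 9 11 7 10
j=8: 9≤10, i=4, swap(4,8) ⇒ 7 10 9 9 9 12 11 11 11 11 7 10
j=9: 11>10, skip
j=10: 7≤10, i=5, swap(5,10) ⇒ 7 10 9 9 9 7 11 11 11 11 12 10
swap(6,11) ⇒ 7 10 9 9 9 7 10 11 11 11 12 11; return 6

7 10 9 9 9 7 10 11 11 11 12 11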